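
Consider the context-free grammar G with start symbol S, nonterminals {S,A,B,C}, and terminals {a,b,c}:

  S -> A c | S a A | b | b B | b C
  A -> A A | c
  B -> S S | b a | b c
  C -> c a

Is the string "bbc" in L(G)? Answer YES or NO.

CNF form of G:
  S -> A T2 | S X3 | T0 B | T0 C | b
  A -> A A | c
  B -> S S | T0 T1 | T0 T2
  C -> T2 T1
  T0 -> b
  T1 -> a
  T2 -> c
  X3 -> T1 A

Fill CYK table bottom-up:
  [0..0]={S,T0}  "b"  orig:{S}
  [1..1]={S,T0}  "b"  orig:{S}
  [2..2]={A,T2}  "c"  orig:{A}
  [0..1]={B}  "bb"
  [1..2]={B}  "bc"
  [0..2]={S}  "bbc"

S ∈ T[0,2] ⇒ YES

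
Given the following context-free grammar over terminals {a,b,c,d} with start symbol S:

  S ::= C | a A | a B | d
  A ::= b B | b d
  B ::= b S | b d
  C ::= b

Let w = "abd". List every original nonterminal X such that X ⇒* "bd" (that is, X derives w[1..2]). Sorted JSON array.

CNF form of G:
  S -> T2 A | T2 B | b | d
  A -> T0 B | T0 T1
  B -> T0 S | T0 T1
  C -> b
  T0 -> b
  T1 -> d
  T2 -> a

Fill CYK table bottom-up (cells [i..j] with 1 ≤ i ≤ j ≤ 2 only):
  cell(1,1) b: {C,S,T0}  orig:{C,S}
  cell(2,2) d: {S,T1}  orig:{S}
  cell(1,2) bd: {A,B}

Original NTs in T[1,2] deriving "bd": ["A", "B"]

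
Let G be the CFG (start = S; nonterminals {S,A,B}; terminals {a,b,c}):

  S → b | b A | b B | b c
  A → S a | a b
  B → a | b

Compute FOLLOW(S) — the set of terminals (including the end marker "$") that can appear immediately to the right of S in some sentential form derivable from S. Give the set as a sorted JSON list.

FIRST sets, iterate to fixpoint:
pass 1:
  A via A→a b: +{a}
  B via B→a: +{a}
  B via B→b: +{b}
  S via S→b: +{b}
  S: {b}  A: {a}  B: {a,b}
pass 2:
  A via A→S a: +{b}
  S: {b}  A: {a,b}  B: {a,b}
pass 3: done
  S: {b}  A: {a,b}  B: {a,b}

FOLLOW iteration:
initialize: $ ∈ FOLLOW(S)
iter 1:
  A→S a: FOLLOW(S) ⊇ FIRST(a) = {a}; new: +{a}
  S→b A: FOLLOW(A) ⊇ FOLLOW(S) ⊇ {$,a}; new: +{$,a}
  S→b B: FOLLOW(B) ⊇ FOLLOW(S) ⊇ {$,a}; new: +{$,a}
  FOLLOW(S)={$,a}  FOLLOW(A)={$,a}  FOLLOW(B)={$,a}
iter 2: (no change)
  FOLLOW(S)={$,a}  FOLLOW(A)={$,a}  FOLLOW(B)={$,a}

FOLLOW(S) = ["$", "a"]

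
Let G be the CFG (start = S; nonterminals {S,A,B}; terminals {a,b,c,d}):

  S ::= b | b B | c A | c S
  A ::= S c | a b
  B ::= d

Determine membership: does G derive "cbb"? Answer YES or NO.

CNF form of G:
  S -> T0 A | T0 S | T2 B | b
  A -> S T0 | T1 T2
  B -> d
  T0 -> c
  T1 -> a
  T2 -> b

CYK fill:
  [0..0]={T0}  "c"  orig:{}
  [1..1]={S,T2}  "b"  orig:{S}
  [2..2]={S,T2}  "b"  orig:{S}
  [0..1]={S}  "cb"
  [1..2]=∅  "bb"
  [0..2]=∅  "cbb"

S ∉ T[0,2] ⇒ NO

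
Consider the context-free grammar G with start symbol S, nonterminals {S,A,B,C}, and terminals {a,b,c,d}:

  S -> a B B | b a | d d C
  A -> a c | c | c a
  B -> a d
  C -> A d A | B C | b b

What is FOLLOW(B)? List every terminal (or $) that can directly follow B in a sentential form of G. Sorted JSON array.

FIRST sets, iterate to fixpoint:
round 1:
  A via A→a c: +{a}
  A via A→c: +{c}
  B via B→a d: +{a}
  C via C→A d A: +{a,c}
  C via C→b b: +{b}
  S via S→a B B: +{a}
  S via S→b a: +{b}
  S via S→d d C: +{d}
  S: {a,b,d}  A: {a,c}  B: {a}  C: {a,b,c}
round 2: done
  S: {a,b,d}  A: {a,c}  B: {a}  C: {a,b,c}

Compute FOLLOW by fixpoint:
seed FOLLOW(S) with $
pass 1:
  C→A d A: FOLLOW(A) ⊇ FIRST(d) = {d}; new: +{d}
  C→B C: FOLLOW(B) ⊇ FIRST(C) = {a,b,c}; new: +{a,b,c}
  S→a B B: FOLLOW(B) ⊇ FOLLOW(S) ⊇ {$}; new: +{$}
  S→d d C: FOLLOW(C) ⊇ FOLLOW(S) ⊇ {$}; new: +{$}
  S: {$}  A: {d}  B: {$,a,b,c}  C: {$}
pass 2:
  C→A d A: FOLLOW(A) ⊇ FOLLOW(C) ⊇ {$}; new: +{$}
  S: {$}  A: {$,d}  B: {$,a,b,c}  C: {$}
pass 3: — fixpoint
  S: {$}  A: {$,d}  B: {$,a,b,c}  C: {$}

FOLLOW(B) = ["$", "a", "b", "c"]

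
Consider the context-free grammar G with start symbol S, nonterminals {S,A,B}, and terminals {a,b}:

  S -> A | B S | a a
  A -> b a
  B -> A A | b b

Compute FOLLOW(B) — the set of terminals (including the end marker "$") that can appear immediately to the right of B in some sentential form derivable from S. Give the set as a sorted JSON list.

FIRST sets, iterate to fixpoint:
[1]
  A via A→b a: +{b}
  B via B→A A: +{b}
  S via S→A: +{b}
  S via S→a a: +{a}
  FIRST(S)={a,b}  FIRST(A)={b}  FIRST(B)={b}
[2] done
  FIRST(S)={a,b}  FIRST(A)={b}  FIRST(B)={b}

FOLLOW sets:
initialize: $ ∈ FOLLOW(S)
pass 1:
  B→A A: FOLLOW(A) ⊇ FIRST(A) = {b}; new: +{b}
  S→A: FOLLOW(A) ⊇ FOLLOW(S) ⊇ {$}; new: +{$}
  S→B S: FOLLOW(B) ⊇ FIRST(S) = {a,b}; new: +{a,b}
  FOLLOW(S)={$}  FOLLOW(A)={$,b}  FOLLOW(B)={a,b}
pass 2:
  B→A A: FOLLOW(A) ⊇ FOLLOW(B) ⊇ {a,b}; new: +{a}
  FOLLOW(S)={$}  FOLLOW(A)={$,a,b}  FOLLOW(B)={a,b}
pass 3: — fixpoint
  FOLLOW(S)={$}  FOLLOW(A)={$,a,b}  FOLLOW(B)={a,b}

FOLLOW(B) = ["a", "b"]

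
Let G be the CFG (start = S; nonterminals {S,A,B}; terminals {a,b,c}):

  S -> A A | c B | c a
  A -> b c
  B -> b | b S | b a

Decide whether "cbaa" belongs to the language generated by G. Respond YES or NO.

Convert to CNF:
  S -> A A | T1 B | T1 T2
  A -> T0 T1
  B -> T0 S | T0 T2 | b
  T0 -> b
  T1 -> c
  T2 -> a

CYK table (by increasing span):
  T[0,0] 'c' = {T1}  orig:{}
  T[1,1] 'b' = {B,T0}  orig:{B}
  T[2,2] 'a' = {T2}  orig:{}
  T[3,3] 'a' = {T2}  orig:{}
  T[0,1] 'cb' = {S}
  T[1,2] 'ba' = {B}
  T[2,3] 'aa' = ∅
  T[0,2] 'cba' = {S}
  T[1,3] 'baa' = ∅
  T[0,3] 'cbaa' = ∅

S ∉ T[0,3] ⇒ NO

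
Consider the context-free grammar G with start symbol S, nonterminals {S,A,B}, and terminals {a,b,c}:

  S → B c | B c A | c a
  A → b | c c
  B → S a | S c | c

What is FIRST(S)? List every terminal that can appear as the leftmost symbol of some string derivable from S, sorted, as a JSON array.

FIRST iteration:
round 1:
  A via A→b: +{b}
  A via A→c c: +{c}
  B via B→c: +{c}
  S via S→B c: +{c}
  FIRST[S]={c}  FIRST[A]={b,c}  FIRST[B]={c}
round 2: — fixpoint
  FIRST[S]={c}  FIRST[A]={b,c}  FIRST[B]={c}

FIRST(S) = ["c"]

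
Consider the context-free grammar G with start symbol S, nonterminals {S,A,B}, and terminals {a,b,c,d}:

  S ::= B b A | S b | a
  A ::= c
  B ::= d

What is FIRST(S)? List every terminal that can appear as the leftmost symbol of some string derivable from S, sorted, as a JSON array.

FIRST iteration:
round 1:
  A via A→c: +{c}
  B via B→d: +{d}
  S via S→B b A: +{d}
  S via S→a: +{a}
  S: {a,d}  A: {c}  B: {d}
round 2: — fixpoint
  S: {a,d}  A: {c}  B: {d}

FIRST(S) = ["a", "d"]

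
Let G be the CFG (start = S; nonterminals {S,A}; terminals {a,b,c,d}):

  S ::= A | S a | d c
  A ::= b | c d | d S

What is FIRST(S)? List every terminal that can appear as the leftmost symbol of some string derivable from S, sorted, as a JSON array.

FIRST iteration:
pass 1:
  A via A→b: +{b}
  A via A→c d: +{c}
  A via A→d S: +{d}
  S via S→A: +{b,c,d}
  FIRST(S)={b,c,d}  FIRST(A)={b,c,d}
pass 2: — fixpoint
  FIRST(S)={b,c,d}  FIRST(A)={b,c,d}

FIRST(S) = ["b", "c", "d"]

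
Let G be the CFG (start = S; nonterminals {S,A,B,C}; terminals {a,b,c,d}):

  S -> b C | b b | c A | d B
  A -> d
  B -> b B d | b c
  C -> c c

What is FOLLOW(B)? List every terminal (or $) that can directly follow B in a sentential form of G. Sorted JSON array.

Compute FIRST by fixpoint:
round 1:
  A via A→d: +{d}
  B via B→b B d: +{b}
  C via C→c c: +{c}
  S via S→b C: +{b}
  S via S→c A: +{c}
  S via S→d B: +{d}
  FIRST(S)={b,c,d}  FIRST(A)={d}  FIRST(B)={b}  FIRST(C)={c}
round 2: done
  FIRST(S)={b,c,d}  FIRST(A)={d}  FIRST(B)={b}  FIRST(C)={c}

FOLLOW sets:
initialize: $ ∈ FOLLOW(S)
round 1:
  B→b B d: FOLLOW(B) ⊇ FIRST(d) = {d}; new: +{d}
  S→b C: FOLLOW(C) ⊇ FOLLOW(S) ⊇ {$}; new: +{$}
  S→c A: FOLLOW(A) ⊇ FOLLOW(S) ⊇ {$}; new: +{$}
  S→d B: FOLLOW(B) ⊇ FOLLOW(S) ⊇ {$}; new: +{$}
  FOLLOW(S)={$}  FOLLOW(A)={$}  FOLLOW(B)={$,d}  FOLLOW(C)={$}
round 2: (stable)
  FOLLOW(S)={$}  FOLLOW(A)={$}  FOLLOW(B)={$,d}  FOLLOW(C)={$}

FOLLOW(B) = ["$", "d"]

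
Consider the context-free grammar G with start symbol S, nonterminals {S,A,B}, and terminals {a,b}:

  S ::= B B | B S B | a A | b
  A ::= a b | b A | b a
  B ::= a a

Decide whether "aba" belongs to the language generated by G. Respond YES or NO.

Convert to CNF:
  S -> B B | B X2 | T0 A | b
  A -> T0 T1 | T1 A | T1 T0
  B -> T0 T0
  T0 -> a
  T1 -> b
  X2 -> S B

CYK table (by increasing span):
  T[0,0] 'a' = {T0}  orig:{}
  T[1,1] 'b' = {S,T1}  orig:{S}
  T[2,2] 'a' = {T0}  orig:{}
  T[0,1] 'ab' = {A}
  T[1,2] 'ba' = {A}
  T[0,2] 'aba' = {S}

S ∈ T[0,2] ⇒ YES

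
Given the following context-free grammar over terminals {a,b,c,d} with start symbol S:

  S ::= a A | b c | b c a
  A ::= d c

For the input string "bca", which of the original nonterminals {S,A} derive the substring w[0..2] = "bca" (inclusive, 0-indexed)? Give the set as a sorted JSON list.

Convert to CNF:
  S -> T2 A | T3 T1 | T3 X4
  A -> T0 T1
  T0 -> d
  T1 -> c
  T2 -> a
  T3 -> b
  X4 -> T1 T2

CYK table (by increasing span) (cells [i..j] with 0 ≤ i ≤ j ≤ 2 only):
  [0..0]={T3}  "b"  orig:{}
  [1..1]={T1}  "c"  orig:{}
  [2..2]={T2}  "a"  orig:{}
  [0..1]={S}  "bc"
  [1..2]={X4}  "ca"  orig:{}
  [0..2]={S}  "bca"

Original NTs in T[0,2] deriving "bca": ["S"]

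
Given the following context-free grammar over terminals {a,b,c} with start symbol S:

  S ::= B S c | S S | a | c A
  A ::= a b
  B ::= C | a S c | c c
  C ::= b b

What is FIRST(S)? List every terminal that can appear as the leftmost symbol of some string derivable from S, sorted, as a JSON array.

FIRST sets, iterate to fixpoint:
round 1:
  A via A→a b: +{a}
  B via B→a S c: +{a}
  B via B→c c: +{c}
  C via C→b b: +{b}
  S via S→B S c: +{a,c}
  S: {a,c}  A: {a}  B: {a,c}  C: {b}
round 2:
  B via B→C: +{b}
  S via S→B S c: +{b}
  S: {a,b,c}  A: {a}  B: {a,b,c}  C: {b}
round 3: done
  S: {a,b,c}  A: {a}  B: {a,b,c}  C: {b}

FIRST(S) = ["a", "b", "c"]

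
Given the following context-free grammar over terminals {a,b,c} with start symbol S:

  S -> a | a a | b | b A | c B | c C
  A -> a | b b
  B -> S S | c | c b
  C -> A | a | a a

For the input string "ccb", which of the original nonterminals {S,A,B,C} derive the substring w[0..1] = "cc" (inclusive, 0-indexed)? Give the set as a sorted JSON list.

Convert to CNF:
  S -> T0 A | T1 B | T1 C | T2 T2 | a | b
  A -> T0 T0 | a
  B -> S S | T1 T0 | c
  C -> T0 T0 | T2 T2 | a
  T0 -> b
  T1 -> c
  T2 -> a

CYK fill — only the sub-triangle for w[0..1]:
  cell(0,0) c: {B,T1}  orig:{B}
  cell(1,1) c: {B,T1}  orig:{B}
  cell(0,1) cc: {S}

Original NTs in T[0,1] deriving "cc": ["S"]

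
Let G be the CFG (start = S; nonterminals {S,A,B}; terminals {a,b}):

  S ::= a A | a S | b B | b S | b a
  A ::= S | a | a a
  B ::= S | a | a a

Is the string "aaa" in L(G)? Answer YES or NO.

CNF form of G:
  S -> T0 A | T0 S | T1 B | T1 S | T1 T0
  A -> T0 A | T0 S | T0 T0 | T1 B | T1 S | T1 T0 | a
  B -> T0 A | T0 S | T0 T0 | T1 B | T1 S | T1 T0 | a
  T0 -> a
  T1 -> b

CYK table (by increasing span):
  T[0,0] 'a' = {A,B,T0}  orig:{A,B}
  T[1,1] 'a' = {A,B,T0}  orig:{A,B}
  T[2,2] 'a' = {A,B,T0}  orig:{A,B}
  T[0,1] 'aa' = {A,B,S}
  T[1,2] 'aa' = {A,B,S}
  T[0,2] 'aaa' = {A,B,S}

S ∈ T[0,2] ⇒ YES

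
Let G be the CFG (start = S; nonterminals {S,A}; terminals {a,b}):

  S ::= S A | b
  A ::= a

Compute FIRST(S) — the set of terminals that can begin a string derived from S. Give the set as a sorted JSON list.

FIRST iteration:
pass 1:
  A via A→a: +{a}
  S via S→b: +{b}
  FIRST(S)={b}  FIRST(A)={a}
pass 2: — fixpoint
  FIRST(S)={b}  FIRST(A)={a}

FIRST(S) = ["b"]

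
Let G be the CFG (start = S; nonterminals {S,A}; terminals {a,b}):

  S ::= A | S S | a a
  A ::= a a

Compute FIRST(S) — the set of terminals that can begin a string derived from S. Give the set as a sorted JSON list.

FIRST sets, iterate to fixpoint:
pass 1:
  A via A→a a: +{a}
  S via S→A: +{a}
  FIRST[S]={a}  FIRST[A]={a}
pass 2: (no change)
  FIRST[S]={a}  FIRST[A]={a}

FIRST(S) = ["a"]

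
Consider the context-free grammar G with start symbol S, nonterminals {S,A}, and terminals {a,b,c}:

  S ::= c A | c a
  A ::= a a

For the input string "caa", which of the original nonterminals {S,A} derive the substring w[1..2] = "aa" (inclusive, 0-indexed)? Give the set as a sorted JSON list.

Convert to CNF:
  S -> T1 A | T1 T0
  A -> T0 T0
  T0 -> a
  T1 -> c

Fill CYK table bottom-up (cells [i..j] with 1 ≤ i ≤ j ≤ 2 only):
  T[1,1] 'a' = {T0}  orig:{}
  T[2,2] 'a' = {T0}  orig:{}
  T[1,2] 'aa' = {A}

Original NTs in T[1,2] deriving "aa": ["A"]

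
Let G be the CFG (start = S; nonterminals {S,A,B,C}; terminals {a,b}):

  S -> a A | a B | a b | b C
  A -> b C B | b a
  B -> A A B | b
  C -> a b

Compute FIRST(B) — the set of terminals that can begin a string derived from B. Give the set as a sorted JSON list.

FIRST sets, iterate to fixpoint:
[1]
  A via A→b C B: +{b}
  B via B→A A B: +{b}
  C via C→a b: +{a}
  S via S→a A: +{a}
  S via S→b C: +{b}
  FIRST(S)={a,b}  FIRST(A)={b}  FIRST(B)={b}  FIRST(C)={a}
[2] (no change)
  FIRST(S)={a,b}  FIRST(A)={b}  FIRST(B)={b}  FIRST(C)={a}

FIRST(B) = ["b"]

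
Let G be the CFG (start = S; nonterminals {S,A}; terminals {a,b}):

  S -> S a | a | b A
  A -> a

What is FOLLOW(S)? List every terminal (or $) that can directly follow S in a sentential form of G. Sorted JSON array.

Compute FIRST by fixpoint:
pass 1:
  A via A→a: +{a}
  S via S→a: +{a}
  S via S→b A: +{b}
  FIRST(S)={a,b}  FIRST(A)={a}
pass 2: — fixpoint
  FIRST(S)={a,b}  FIRST(A)={a}

FOLLOW sets:
seed FOLLOW(S) with $
iter 1:
  S→S a: FOLLOW(S) ⊇ FIRST(a) = {a}; new: +{a}
  S→b A: FOLLOW(A) ⊇ FOLLOW(S) ⊇ {$,a}; new: +{$,a}
  FOLLOW[S]={$,a}  FOLLOW[A]={$,a}
iter 2: (stable)
  FOLLOW[S]={$,a}  FOLLOW[A]={$,a}

FOLLOW(S) = ["$", "a"]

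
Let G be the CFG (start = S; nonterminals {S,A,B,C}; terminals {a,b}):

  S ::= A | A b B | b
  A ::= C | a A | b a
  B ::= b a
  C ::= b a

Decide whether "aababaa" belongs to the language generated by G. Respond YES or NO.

CNF form of G:
  S -> A X2 | T0 A | T1 T0 | b
  A -> T0 A | T1 T0
  B -> T1 T0
  C -> T1 T0
  T0 -> a
  T1 -> b
  X2 -> T1 B

Fill CYK table bottom-up:
  T[0,0] 'a' = {T0}  orig:{}
  T[1,1] 'a' = {T0}  orig:{}
  T[2,2] 'b' = {S,T1}  orig:{S}
  T[3,3] 'a' = {T0}  orig:{}
  T[4,4] 'b' = {S,T1}  orig:{S}
  T[5,5] 'a' = {T0}  orig:{}
  T[6,6] 'a' = {T0}  orig:{}
  T[0,1] 'aa' = ∅
  T[1,2] 'ab' = ∅
  T[2,3] 'ba' = {A,B,C,S}
  T[3,4] 'ab' = ∅
  T[4,5] 'ba' = {A,B,C,S}
  T[5,6] 'aa' = ∅
  T[0,2] 'aab' = ∅
  T[1,3] 'aba' = {A,S}
  T[2,4] 'bab' = ∅
  T[3,5] 'aba' = {A,S}
  T[4,6] 'baa' = ∅
  T[0,3] 'aaba' = {A,S}
  T[1,4] 'abab' = ∅
  T[2,5] 'baba' = ∅
  T[3,6] 'abaa' = ∅
  T[0,4] 'aabab' = ∅
  T[1,5] 'ababa' = ∅
  T[2,6] 'babaa' = ∅
  T[0,5] 'aababa' = ∅
  T[1,6] 'ababaa' = ∅
  T[0,6] 'aababaa' = ∅

S ∉ T[0,6] ⇒ NO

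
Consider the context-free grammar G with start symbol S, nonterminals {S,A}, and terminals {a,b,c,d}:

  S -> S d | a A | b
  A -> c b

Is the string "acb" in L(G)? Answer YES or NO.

Convert to CNF:
  S -> S T2 | T3 A | b
  A -> T0 T1
  T0 -> c
  T1 -> b
  T2 -> d
  T3 -> a

CYK table (by increasing span):
  [0..0]={T3}  "a"  orig:{}
  [1..1]={T0}  "c"  orig:{}
  [2..2]={S,T1}  "b"  orig:{S}
  [0..1]=∅  "ac"
  [1..2]={A}  "cb"
  [0..2]={S}  "acb"

S ∈ T[0,2] ⇒ YES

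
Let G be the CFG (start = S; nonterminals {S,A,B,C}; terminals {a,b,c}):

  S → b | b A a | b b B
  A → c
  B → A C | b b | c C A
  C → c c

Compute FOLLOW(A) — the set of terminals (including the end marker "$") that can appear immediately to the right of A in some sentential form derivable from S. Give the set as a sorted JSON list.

Compute FIRST by fixpoint:
[1]
  A via A→c: +{c}
  B via B→A C: +{c}
  B via B→b b: +{b}
  C via C→c c: +{c}
  S via S→b: +{b}
  FIRST(S)={b}  FIRST(A)={c}  FIRST(B)={b,c}  FIRST(C)={c}
[2] (stable)
  FIRST(S)={b}  FIRST(A)={c}  FIRST(B)={b,c}  FIRST(C)={c}

Compute FOLLOW by fixpoint:
seed FOLLOW(S) with $
pass 1:
  B→A C: FOLLOW(A) ⊇ FIRST(C) = {c}; new: +{c}
  B→c C A: FOLLOW(C) ⊇ FIRST(A) = {c}; new: +{c}
  S→b A a: FOLLOW(A) ⊇ FIRST(a) = {a}; new: +{a}
  S→b b B: FOLLOW(B) ⊇ FOLLOW(S) ⊇ {$}; new: +{$}
  S: {$}  A: {a,c}  B: {$}  C: {c}
pass 2:
  B→A C: FOLLOW(C) ⊇ FOLLOW(B) ⊇ {$}; new: +{$}
  B→c C A: FOLLOW(A) ⊇ FOLLOW(B) ⊇ {$}; new: +{$}
  S: {$}  A: {$,a,c}  B: {$}  C: {$,c}
pass 3: — fixpoint
  S: {$}  A: {$,a,c}  B: {$}  C: {$,c}

FOLLOW(A) = ["$", "a", "c"]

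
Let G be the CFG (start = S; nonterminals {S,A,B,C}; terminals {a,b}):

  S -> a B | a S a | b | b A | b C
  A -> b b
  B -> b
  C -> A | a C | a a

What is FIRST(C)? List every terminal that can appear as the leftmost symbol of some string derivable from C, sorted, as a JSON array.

Compute FIRST by fixpoint:
pass 1:
  A via A→b b: +{b}
  B via B→b: +{b}
  C via C→A: +{b}
  C via C→a C: +{a}
  S via S→a B: +{a}
  S via S→b: +{b}
  FIRST[S]={a,b}  FIRST[A]={b}  FIRST[B]={b}  FIRST[C]={a,b}
pass 2: — fixpoint
  FIRST[S]={a,b}  FIRST[A]={b}  FIRST[B]={b}  FIRST[C]={a,b}

FIRST(C) = ["a", "b"]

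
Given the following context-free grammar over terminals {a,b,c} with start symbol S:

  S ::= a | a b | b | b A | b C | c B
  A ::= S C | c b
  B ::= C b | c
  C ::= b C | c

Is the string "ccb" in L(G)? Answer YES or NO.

CNF form of G:
  S -> T0 B | T1 A | T1 C | T2 T1 | a | b
  A -> S C | T0 T1
  B -> C T1 | c
  C -> T1 C | c
  T0 -> c
  T1 -> b
  T2 -> a

CYK table (by increasing span):
  [0..0]={B,C,T0}  "c"  orig:{B,C}
  [1..1]={B,C,T0}  "c"  orig:{B,C}
  [2..2]={S,T1}  "b"  orig:{S}
  [0..1]={S}  "cc"
  [1..2]={A,B}  "cb"
  [0..2]={S}  "ccb"

S ∈ T[0,2] ⇒ YES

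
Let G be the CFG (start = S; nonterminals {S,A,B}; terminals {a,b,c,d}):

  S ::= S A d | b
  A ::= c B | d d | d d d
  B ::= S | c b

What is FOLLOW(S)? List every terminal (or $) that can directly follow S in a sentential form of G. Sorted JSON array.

Compute FIRST by fixpoint:
round 1:
  A via A→c B: +{c}
  A via A→d d: +{d}
  B via B→c b: +{c}
  S via S→b: +{b}
  FIRST(S)={b}  FIRST(A)={c,d}  FIRST(B)={c}
round 2:
  B via B→S: +{b}
  FIRST(S)={b}  FIRST(A)={c,d}  FIRST(B)={b,c}
round 3: done
  FIRST(S)={b}  FIRST(A)={c,d}  FIRST(B)={b,c}

FOLLOW iteration:
FOLLOW(S) := {$}
round 1:
  S→S A d: FOLLOW(S) ⊇ FIRST(A) = {c,d}; new: +{c,d}
  S→S A d: FOLLOW(A) ⊇ FIRST(d) = {d}; new: +{d}
  FOLLOW[S]={$,c,d}  FOLLOW[A]={d}  FOLLOW[B]={}
round 2:
  A→c B: FOLLOW(B) ⊇ FOLLOW(A) ⊇ {d}; new: +{d}
  FOLLOW[S]={$,c,d}  FOLLOW[A]={d}  FOLLOW[B]={d}
round 3: (no change)
  FOLLOW[S]={$,c,d}  FOLLOW[A]={d}  FOLLOW[B]={d}

FOLLOW(S) = ["$", "c", "d"]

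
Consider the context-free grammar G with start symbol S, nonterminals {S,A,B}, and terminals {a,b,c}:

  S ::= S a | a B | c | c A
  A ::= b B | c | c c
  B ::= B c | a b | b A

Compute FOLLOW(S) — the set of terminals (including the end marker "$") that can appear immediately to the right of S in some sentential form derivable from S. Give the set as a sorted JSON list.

FIRST sets, iterate to fixpoint:
pass 1:
  A via A→b B: +{b}
  A via A→c: +{c}
  B via B→a b: +{a}
  B via B→b A: +{b}
  S via S→a B: +{a}
  S via S→c: +{c}
  FIRST(S)={a,c}  FIRST(A)={b,c}  FIRST(B)={a,b}
pass 2: (no change)
  FIRST(S)={a,c}  FIRST(A)={b,c}  FIRST(B)={a,b}

FOLLOW sets:
FOLLOW(S) := {$}
pass 1:
  B→B c: FOLLOW(B) ⊇ FIRST(c) = {c}; new: +{c}
  B→b A: FOLLOW(A) ⊇ FOLLOW(B) ⊇ {c}; new: +{c}
  S→S a: FOLLOW(S) ⊇ FIRST(a) = {a}; new: +{a}
  S→a B: FOLLOW(B) ⊇ FOLLOW(S) ⊇ {$,a}; new: +{$,a}
  S→c A: FOLLOW(A) ⊇ FOLLOW(S) ⊇ {$,a}; new: +{$,a}
  FOLLOW[S]={$,a}  FOLLOW[A]={$,a,c}  FOLLOW[B]={$,a,c}
pass 2: (stable)
  FOLLOW[S]={$,a}  FOLLOW[A]={$,a,c}  FOLLOW[B]={$,a,c}

FOLLOW(S) = ["$", "a"]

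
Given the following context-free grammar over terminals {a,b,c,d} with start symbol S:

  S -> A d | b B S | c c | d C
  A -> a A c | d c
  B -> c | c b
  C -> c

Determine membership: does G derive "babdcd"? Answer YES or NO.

Convert to CNF:
  S -> A T2 | T1 T1 | T2 C | T3 X5
  A -> T0 X4 | T2 T1
  B -> T1 T3 | c
  C -> c
  T0 -> a
  T1 -> c
  T2 -> d
  T3 -> b
  X4 -> A T1
  X5 -> B S

Fill CYK table bottom-up:
  T[0,0] 'b' = {T3}  orig:{}
  T[1,1] 'a' = {T0}  orig:{}
  T[2,2] 'b' = {T3}  orig:{}
  T[3,3] 'd' = {T2}  orig:{}
  T[4,4] 'c' = {B,C,T1}  orig:{B,C}
  T[5,5] 'd' = {T2}  orig:{}
  T[0,1] 'ba' = ∅
  T[1,2] 'ab' = ∅
  T[2,3] 'bd' = ∅
  T[3,4] 'dc' = {A,S}
  T[4,5] 'cd' = ∅
  T[0,2] 'bab' = ∅
  T[1,3] 'abd' = ∅
  T[2,4] 'bdc' = ∅
  T[3,5] 'dcd' = {S}
  T[0,3] 'babd' = ∅
  T[1,4] 'abdc' = ∅
  T[2,5] 'bdcd' = ∅
  T[0,4] 'babdc' = ∅
  T[1,5] 'abdcd' = ∅
  T[0,5] 'babdcd' = ∅

S ∉ T[0,5] ⇒ NO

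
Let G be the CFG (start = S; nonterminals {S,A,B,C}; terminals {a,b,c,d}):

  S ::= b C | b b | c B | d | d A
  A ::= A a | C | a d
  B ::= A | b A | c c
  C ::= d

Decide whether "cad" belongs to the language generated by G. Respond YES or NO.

Convert to CNF:
  S -> T1 A | T2 C | T2 T2 | T3 B | d
  A -> A T0 | T0 T1 | d
  B -> A T0 | T0 T1 | T2 A | T3 T3 | d
  C -> d
  T0 -> a
  T1 -> d
  T2 -> b
  T3 -> c

Fill CYK table bottom-up:
  [0..0]={T3}  "c"  orig:{}
  [1..1]={T0}  "a"  orig:{}
  [2..2]={A,B,C,S,T1}  "d"  orig:{A,B,C,S}
  [0..1]=∅  "ca"
  [1..2]={A,B}  "ad"
  [0..2]={S}  "cad"

S ∈ T[0,2] ⇒ YES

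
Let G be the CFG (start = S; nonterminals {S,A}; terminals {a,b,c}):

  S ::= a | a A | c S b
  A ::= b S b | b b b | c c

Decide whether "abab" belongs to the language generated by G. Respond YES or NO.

CNF form of G:
  S -> T1 X5 | T2 A | a
  A -> T0 X3 | T0 X4 | T1 T1
  T0 -> b
  T1 -> c
  T2 -> a
  X3 -> S T0
  X4 -> T0 T0
  X5 -> S T0

Fill CYK table bottom-up:
  [0..0]={S,T2}  "a"  orig:{S}
  [1..1]={T0}  "b"  orig:{}
  [2..2]={S,T2}  "a"  orig:{S}
  [3..3]={T0}  "b"  orig:{}
  [0..1]={X3,X5}  "ab"  orig:{}
  [1..2]=∅  "ba"
  [2..3]={X3,X5}  "ab"  orig:{}
  [0..2]=∅  "aba"
  [1..3]={A}  "bab"
  [0..3]={S}  "abab"

S ∈ T[0,3] ⇒ YES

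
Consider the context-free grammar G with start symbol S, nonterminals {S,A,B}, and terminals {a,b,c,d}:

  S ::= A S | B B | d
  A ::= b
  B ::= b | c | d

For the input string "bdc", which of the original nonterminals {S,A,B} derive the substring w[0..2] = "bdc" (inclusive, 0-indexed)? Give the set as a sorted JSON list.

CNF form of G:
  S -> A S | B B | d
  A -> b
  B -> b | c | d

Fill CYK table bottom-up (cells [i..j] with 0 ≤ i ≤ j ≤ 2 only):
  [0..0]={A,B}  "b"
  [1..1]={B,S}  "d"
  [2..2]={B}  "c"
  [0..1]={S}  "bd"
  [1..2]={S}  "dc"
  [0..2]={S}  "bdc"

Original NTs in T[0,2] deriving "bdc": ["S"]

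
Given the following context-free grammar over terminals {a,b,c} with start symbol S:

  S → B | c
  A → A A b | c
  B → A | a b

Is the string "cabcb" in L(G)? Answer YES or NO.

CNF form of G:
  S -> A X4 | T1 T0 | c
  A -> A X2 | c
  B -> A X3 | T1 T0 | c
  T0 -> b
  T1 -> a
  X2 -> A T0
  X3 -> A T0
  X4 -> A T0

CYK table (by increasing span):
  [0..0]={A,B,S}  "c"
  [1..1]={T1}  "a"  orig:{}
  [2..2]={T0}  "b"  orig:{}
  [3..3]={A,B,S}  "c"
  [4..4]={T0}  "b"  orig:{}
  [0..1]=∅  "ca"
  [1..2]={B,S}  "ab"
  [2..3]=∅  "bc"
  [3..4]={X2,X3,X4}  "cb"  orig:{}
  [0..2]=∅  "cab"
  [1..3]=∅  "abc"
  [2..4]=∅  "bcb"
  [0..3]=∅  "cabc"
  [1..4]=∅  "abcb"
  [0..4]=∅  "cabcb"

S ∉ T[0,4] ⇒ NO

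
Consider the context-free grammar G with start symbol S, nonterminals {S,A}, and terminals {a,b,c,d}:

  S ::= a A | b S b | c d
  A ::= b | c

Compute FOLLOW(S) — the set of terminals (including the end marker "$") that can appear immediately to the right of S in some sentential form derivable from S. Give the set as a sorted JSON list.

FIRST sets, iterate to fixpoint:
pass 1:
  A via A→b: +{b}
  A via A→c: +{c}
  S via S→a A: +{a}
  S via S→b S b: +{b}
  S via S→c d: +{c}
  FIRST(S)={a,b,c}  FIRST(A)={b,c}
pass 2: done
  FIRST(S)={a,b,c}  FIRST(A)={b,c}

FOLLOW sets:
FOLLOW(S) := {$}
pass 1:
  S→a A: FOLLOW(A) ⊇ FOLLOW(S) ⊇ {$}; new: +{$}
  S→b S b: FOLLOW(S) ⊇ FIRST(b) = {b}; new: +{b}
  FOLLOW[S]={$,b}  FOLLOW[A]={$}
pass 2:
  S→a A: FOLLOW(A) ⊇ FOLLOW(S) ⊇ {$,b}; new: +{b}
  FOLLOW[S]={$,b}  FOLLOW[A]={$,b}
pass 3: — fixpoint
  FOLLOW[S]={$,b}  FOLLOW[A]={$,b}

FOLLOW(S) = ["$", "b"]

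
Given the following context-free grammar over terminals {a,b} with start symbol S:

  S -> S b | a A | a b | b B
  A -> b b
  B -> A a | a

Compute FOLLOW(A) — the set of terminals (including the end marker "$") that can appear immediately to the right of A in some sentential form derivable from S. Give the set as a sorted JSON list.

FIRST sets, iterate to fixpoint:
round 1:
  A via A→b b: +{b}
  B via B→A a: +{b}
  B via B→a: +{a}
  S via S→a A: +{a}
  S via S→b B: +{b}
  S: {a,b}  A: {b}  B: {a,b}
round 2: (no change)
  S: {a,b}  A: {b}  B: {a,b}

FOLLOW iteration:
initialize: $ ∈ FOLLOW(S)
iter 1:
  B→A a: FOLLOW(A) ⊇ FIRST(a) = {a}; new: +{a}
  S→S b: FOLLOW(S) ⊇ FIRST(b) = {b}; new: +{b}
  S→a A: FOLLOW(A) ⊇ FOLLOW(S) ⊇ {$,b}; new: +{$,b}
  S→b B: FOLLOW(B) ⊇ FOLLOW(S) ⊇ {$,b}; new: +{$,b}
  S: {$,b}  A: {$,a,b}  B: {$,b}
iter 2: — fixpoint
  S: {$,b}  A: {$,a,b}  B: {$,b}

FOLLOW(A) = ["$", "a", "b"]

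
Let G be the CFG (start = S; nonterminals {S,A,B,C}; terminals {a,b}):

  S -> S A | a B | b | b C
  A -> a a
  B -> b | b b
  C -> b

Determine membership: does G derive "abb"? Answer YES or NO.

Convert to CNF:
  S -> S A | T0 B | T1 C | b
  A -> T0 T0
  B -> T1 T1 | b
  C -> b
  T0 -> a
  T1 -> b

CYK table (by increasing span):
  T[0,0] 'a' = {T0}  orig:{}
  T[1,1] 'b' = {B,C,S,T1}  orig:{B,C,S}
  T[2,2] 'b' = {B,C,S,T1}  orig:{B,C,S}
  T[0,1] 'ab' = {S}
  T[1,2] 'bb' = {B,S}
  T[0,2] 'abb' = {S}

S ∈ T[0,2] ⇒ YES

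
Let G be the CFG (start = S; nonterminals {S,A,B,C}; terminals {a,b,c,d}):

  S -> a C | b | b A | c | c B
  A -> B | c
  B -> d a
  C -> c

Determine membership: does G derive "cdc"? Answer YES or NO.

Convert to CNF:
  S -> T1 C | T2 A | T3 B | b | c
  A -> T0 T1 | c
  B -> T0 T1
  C -> c
  T0 -> d
  T1 -> a
  T2 -> b
  T3 -> c

CYK fill:
  [0..0]={A,C,S,T3}  "c"  orig:{A,C,S}
  [1..1]={T0}  "d"  orig:{}
  [2..2]={A,C,S,T3}  "c"  orig:{A,C,S}
  [0..1]=∅  "cd"
  [1..2]=∅  "dc"
  [0..2]=∅  "cdc"

S ∉ T[0,2] ⇒ NO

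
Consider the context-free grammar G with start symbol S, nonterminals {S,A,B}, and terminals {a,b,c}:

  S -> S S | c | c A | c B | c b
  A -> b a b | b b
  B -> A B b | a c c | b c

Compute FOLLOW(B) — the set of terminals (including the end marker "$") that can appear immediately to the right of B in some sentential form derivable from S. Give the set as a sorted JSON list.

FIRST iteration:
iter 1:
  A via A→b a b: +{b}
  B via B→A B b: +{b}
  B via B→a c c: +{a}
  S via S→c: +{c}
  FIRST[S]={c}  FIRST[A]={b}  FIRST[B]={a,b}
iter 2: (stable)
  FIRST[S]={c}  FIRST[A]={b}  FIRST[B]={a,b}

FOLLOW sets:
FOLLOW(S) := {$}
[1]
  B→A B b: FOLLOW(A) ⊇ FIRST(B) = {a,b}; new: +{a,b}
  B→A B b: FOLLOW(B) ⊇ FIRST(b) = {b}; new: +{b}
  S→S S: FOLLOW(S) ⊇ FIRST(S) = {c}; new: +{c}
  S→c A: FOLLOW(A) ⊇ FOLLOW(S) ⊇ {$,c}; new: +{$,c}
  S→c B: FOLLOW(B) ⊇ FOLLOW(S) ⊇ {$,c}; new: +{$,c}
  S: {$,c}  A: {$,a,b,c}  B: {$,b,c}
[2] (no change)
  S: {$,c}  A: {$,a,b,c}  B: {$,b,c}

FOLLOW(B) = ["$", "b", "c"]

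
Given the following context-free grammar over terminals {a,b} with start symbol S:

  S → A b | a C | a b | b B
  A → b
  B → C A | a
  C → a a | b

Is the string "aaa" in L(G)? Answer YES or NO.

CNF form of G:
  S -> A T1 | T0 C | T0 T1 | T1 B
  A -> b
  B -> C A | a
  C -> T0 T0 | b
  T0 -> a
  T1 -> b

Fill CYK table bottom-up:
  T[0,0] 'a' = {B,T0}  orig:{B}
  T[1,1] 'a' = {B,T0}  orig:{B}
  T[2,2] 'a' = {B,T0}  orig:{B}
  T[0,1] 'aa' = {C}
  T[1,2] 'aa' = {C}
  T[0,2] 'aaa' = {S}

S ∈ T[0,2] ⇒ YES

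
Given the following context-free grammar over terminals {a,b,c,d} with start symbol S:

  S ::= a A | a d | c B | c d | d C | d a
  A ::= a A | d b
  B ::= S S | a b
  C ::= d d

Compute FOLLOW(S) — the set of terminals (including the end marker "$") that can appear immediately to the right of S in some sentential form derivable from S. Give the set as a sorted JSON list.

FIRST iteration:
iter 1:
  A via A→a A: +{a}
  A via A→d b: +{d}
  B via B→a b: +{a}
  C via C→d d: +{d}
  S via S→a A: +{a}
  S via S→c B: +{c}
  S via S→d C: +{d}
  S: {a,c,d}  A: {a,d}  B: {a}  C: {d}
iter 2:
  B via B→S S: +{c,d}
  S: {a,c,d}  A: {a,d}  B: {a,c,d}  C: {d}
iter 3: done
  S: {a,c,d}  A: {a,d}  B: {a,c,d}  C: {d}

FOLLOW iteration:
FOLLOW(S) := {$}
[1]
  B→S S: FOLLOW(S) ⊇ FIRST(S) = {a,c,d}; new: +{a,c,d}
  S→a A: FOLLOW(A) ⊇ FOLLOW(S) ⊇ {$,a,c,d}; new: +{$,a,c,d}
  S→c B: FOLLOW(B) ⊇ FOLLOW(S) ⊇ {$,a,c,d}; new: +{$,a,c,d}
  S→d C: FOLLOW(C) ⊇ FOLLOW(S) ⊇ {$,a,c,d}; new: +{$,a,c,d}
  FOLLOW(S)={$,a,c,d}  FOLLOW(A)={$,a,c,d}  FOLLOW(B)={$,a,c,d}  FOLLOW(C)={$,a,c,d}
[2] (no change)
  FOLLOW(S)={$,a,c,d}  FOLLOW(A)={$,a,c,d}  FOLLOW(B)={$,a,c,d}  FOLLOW(C)={$,a,c,d}

FOLLOW(S) = ["$", "a", "c", "d"]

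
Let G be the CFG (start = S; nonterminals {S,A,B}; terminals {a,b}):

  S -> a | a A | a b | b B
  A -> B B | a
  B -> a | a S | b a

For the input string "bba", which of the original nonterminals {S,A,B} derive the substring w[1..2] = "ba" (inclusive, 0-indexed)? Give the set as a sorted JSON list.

Convert to CNF:
  S -> T0 A | T0 T1 | T1 B | a
  A -> B B | a
  B -> T0 S | T1 T0 | a
  T0 -> a
  T1 -> b

CYK table (by increasing span) (cells [i..j] with 1 ≤ i ≤ j ≤ 2 only):
  [1..1]={T1}  "b"  orig:{}
  [2..2]={A,B,S,T0}  "a"  orig:{A,B,S}
  [1..2]={B,S}  "ba"

Original NTs in T[1,2] deriving "ba": ["B", "S"]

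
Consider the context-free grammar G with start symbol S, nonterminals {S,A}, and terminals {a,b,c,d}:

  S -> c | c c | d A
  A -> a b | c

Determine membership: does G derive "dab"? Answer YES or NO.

CNF form of G:
  S -> T2 T2 | T3 A | c
  A -> T0 T1 | c
  T0 -> a
  T1 -> b
  T2 -> c
  T3 -> d

CYK table (by increasing span):
  [0..0]={T3}  "d"  orig:{}
  [1..1]={T0}  "a"  orig:{}
  [2..2]={T1}  "b"  orig:{}
  [0..1]=∅  "da"
  [1..2]={A}  "ab"
  [0..2]={S}  "dab"

S ∈ T[0,2] ⇒ YES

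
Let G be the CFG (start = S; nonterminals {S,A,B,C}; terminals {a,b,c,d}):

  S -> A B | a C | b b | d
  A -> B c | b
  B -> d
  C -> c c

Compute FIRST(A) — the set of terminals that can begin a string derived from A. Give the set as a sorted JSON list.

FIRST sets, iterate to fixpoint:
[1]
  A via A→b: +{b}
  B via B→d: +{d}
  C via C→c c: +{c}
  S via S→A B: +{b}
  S via S→a C: +{a}
  S via S→d: +{d}
  FIRST(S)={a,b,d}  FIRST(A)={b}  FIRST(B)={d}  FIRST(C)={c}
[2]
  A via A→B c: +{d}
  FIRST(S)={a,b,d}  FIRST(A)={b,d}  FIRST(B)={d}  FIRST(C)={c}
[3] done
  FIRST(S)={a,b,d}  FIRST(A)={b,d}  FIRST(B)={d}  FIRST(C)={c}

FIRST(A) = ["b", "d"]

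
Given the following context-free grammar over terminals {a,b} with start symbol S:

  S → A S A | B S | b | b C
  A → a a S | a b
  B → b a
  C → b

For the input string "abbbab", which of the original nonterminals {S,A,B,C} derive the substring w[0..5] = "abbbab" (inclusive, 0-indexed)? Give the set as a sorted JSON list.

Convert to CNF:
  S -> A X3 | B S | T1 C | b
  A -> T0 T1 | T0 X2
  B -> T1 T0
  C -> b
  T0 -> a
  T1 -> b
  X2 -> T0 S
  X3 -> S A

CYK fill — only the sub-triangle for w[0..5]:
  [0..0]={T0}  "a"  orig:{}
  [1..1]={C,S,T1}  "b"  orig:{C,S}
  [2..2]={C,S,T1}  "b"  orig:{C,S}
  [3..3]={C,S,T1}  "b"  orig:{C,S}
  [4..4]={T0}  "a"  orig:{}
  [5..5]={C,S,T1}  "b"  orig:{C,S}
  [0..1]={A,X2}  "ab"  orig:{A}
  [1..2]={S}  "bb"
  [2..3]={S}  "bb"
  [3..4]={B}  "ba"
  [4..5]={A,X2}  "ab"  orig:{A}
  [0..2]={X2}  "abb"  orig:{}
  [1..3]=∅  "bbb"
  [2..4]=∅  "bba"
  [3..5]={S,X3}  "bab"  orig:{S}
  [0..3]=∅  "abbb"
  [1..4]=∅  "bbba"
  [2..5]={X3}  "bbab"  orig:{}
  [0..4]=∅  "abbba"
  [1..5]=∅  "bbbab"
  [0..5]={S}  "abbbab"

Original NTs in T[0,5] deriving "abbbab": ["S"]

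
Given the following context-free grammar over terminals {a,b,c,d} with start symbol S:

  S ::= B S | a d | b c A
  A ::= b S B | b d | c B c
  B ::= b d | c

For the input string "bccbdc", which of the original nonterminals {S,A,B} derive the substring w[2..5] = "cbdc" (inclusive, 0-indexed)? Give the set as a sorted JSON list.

Convert to CNF:
  S -> B S | T0 X6 | T3 T1
  A -> T0 T1 | T0 X4 | T2 X5
  B -> T0 T1 | c
  T0 -> b
  T1 -> d
  T2 -> c
  T3 -> a
  X4 -> S B
  X5 -> B T2
  X6 -> T2 A

Fill CYK table bottom-up (cells [i..j] with 2 ≤ i ≤ j ≤ 5 only):
  T[2,2] 'c' = {B,T2}  orig:{B}
  T[3,3] 'b' = {T0}  orig:{}
  T[4,4] 'd' = {T1}  orig:{}
  T[5,5] 'c' = {B,T2}  orig:{B}
  T[2,3] 'cb' = ∅
  T[3,4] 'bd' = {A,B}
  T[4,5] 'dc' = ∅
  T[2,4] 'cbd' = {X6}  orig:{}
  T[3,5] 'bdc' = {X5}  orig:{}
  T[2,5] 'cbdc' = {A}

Original NTs in T[2,5] deriving "cbdc": ["A"]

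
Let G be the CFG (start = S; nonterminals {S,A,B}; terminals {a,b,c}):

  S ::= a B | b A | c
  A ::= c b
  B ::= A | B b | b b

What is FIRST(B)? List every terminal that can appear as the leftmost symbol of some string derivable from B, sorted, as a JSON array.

FIRST sets, iterate to fixpoint:
[1]
  A via A→c b: +{c}
  B via B→A: +{c}
  B via B→b b: +{b}
  S via S→a B: +{a}
  S via S→b A: +{b}
  S via S→c: +{c}
  FIRST[S]={a,b,c}  FIRST[A]={c}  FIRST[B]={b,c}
[2] done
  FIRST[S]={a,b,c}  FIRST[A]={c}  FIRST[B]={b,c}

FIRST(B) = ["b", "c"]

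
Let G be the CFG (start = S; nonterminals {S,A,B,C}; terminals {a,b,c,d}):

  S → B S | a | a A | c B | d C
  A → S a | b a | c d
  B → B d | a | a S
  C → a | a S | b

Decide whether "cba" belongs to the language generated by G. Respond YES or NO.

Convert to CNF:
  S -> B S | T0 A | T2 B | T3 C | a
  A -> S T0 | T1 T0 | T2 T3
  B -> B T3 | T0 S | a
  C -> T0 S | a | b
  T0 -> a
  T1 -> b
  T2 -> c
  T3 -> d

Fill CYK table bottom-up:
  [0..0]={T2}  "c"  orig:{}
  [1..1]={C,T1}  "b"  orig:{C}
  [2..2]={B,C,S,T0}  "a"  orig:{B,C,S}
  [0..1]=∅  "cb"
  [1..2]={A}  "ba"
  [0..2]=∅  "cba"

S ∉ T[0,2] ⇒ NO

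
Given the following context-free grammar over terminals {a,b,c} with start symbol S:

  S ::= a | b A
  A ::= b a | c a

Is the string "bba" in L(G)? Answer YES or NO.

CNF form of G:
  S -> T0 A | a
  A -> T0 T1 | T2 T1
  T0 -> b
  T1 -> a
  T2 -> c

CYK fill:
  T[0,0] 'b' = {T0}  orig:{}
  T[1,1] 'b' = {T0}  orig:{}
  T[2,2] 'a' = {S,T1}  orig:{S}
  T[0,1] 'bb' = ∅
  T[1,2] 'ba' = {A}
  T[0,2] 'bba' = {S}

S ∈ T[0,2] ⇒ YES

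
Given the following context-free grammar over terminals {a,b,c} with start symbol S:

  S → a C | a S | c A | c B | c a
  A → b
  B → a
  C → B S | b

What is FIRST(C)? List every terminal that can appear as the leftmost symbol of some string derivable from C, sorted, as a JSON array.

FIRST sets, iterate to fixpoint:
[1]
  A via A→b: +{b}
  B via B→a: +{a}
  C via C→B S: +{a}
  C via C→b: +{b}
  S via S→a C: +{a}
  S via S→c A: +{c}
  FIRST[S]={a,c}  FIRST[A]={b}  FIRST[B]={a}  FIRST[C]={a,b}
[2] done
  FIRST[S]={a,c}  FIRST[A]={b}  FIRST[B]={a}  FIRST[C]={a,b}

FIRST(C) = ["a", "b"]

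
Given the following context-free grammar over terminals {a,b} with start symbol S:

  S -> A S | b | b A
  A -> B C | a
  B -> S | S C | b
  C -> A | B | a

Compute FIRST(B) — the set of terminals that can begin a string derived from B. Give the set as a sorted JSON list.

FIRST iteration:
round 1:
  A via A→a: +{a}
  B via B→b: +{b}
  C via C→A: +{a}
  C via C→B: +{b}
  S via S→A S: +{a}
  S via S→b: +{b}
  FIRST(S)={a,b}  FIRST(A)={a}  FIRST(B)={b}  FIRST(C)={a,b}
round 2:
  A via A→B C: +{b}
  B via B→S: +{a}
  FIRST(S)={a,b}  FIRST(A)={a,b}  FIRST(B)={a,b}  FIRST(C)={a,b}
round 3: — fixpoint
  FIRST(S)={a,b}  FIRST(A)={a,b}  FIRST(B)={a,b}  FIRST(C)={a,b}

FIRST(B) = ["a", "b"]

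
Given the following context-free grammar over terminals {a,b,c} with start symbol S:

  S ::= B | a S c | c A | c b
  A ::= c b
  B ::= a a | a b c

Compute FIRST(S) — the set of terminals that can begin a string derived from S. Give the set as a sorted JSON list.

FIRST iteration:
pass 1:
  A via A→c b: +{c}
  B via B→a a: +{a}
  S via S→B: +{a}
  S via S→c A: +{c}
  FIRST(S)={a,c}  FIRST(A)={c}  FIRST(B)={a}
pass 2: (no change)
  FIRST(S)={a,c}  FIRST(A)={c}  FIRST(B)={a}

FIRST(S) = ["a", "c"]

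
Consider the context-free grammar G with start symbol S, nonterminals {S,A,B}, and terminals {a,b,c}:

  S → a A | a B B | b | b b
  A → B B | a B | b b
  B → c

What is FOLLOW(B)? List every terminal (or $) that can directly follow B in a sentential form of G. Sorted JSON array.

FIRST iteration:
[1]
  A via A→a B: +{a}
  A via A→b b: +{b}
  B via B→c: +{c}
  S via S→a A: +{a}
  S via S→b: +{b}
  FIRST(S)={a,b}  FIRST(A)={a,b}  FIRST(B)={c}
[2]
  A via A→B B: +{c}
  FIRST(S)={a,b}  FIRST(A)={a,b,c}  FIRST(B)={c}
[3] (stable)
  FIRST(S)={a,b}  FIRST(A)={a,b,c}  FIRST(B)={c}

FOLLOW iteration:
FOLLOW(S) := {$}
iter 1:
  A→B B: FOLLOW(B) ⊇ FIRST(B) = {c}; new: +{c}
  S→a A: FOLLOW(A) ⊇ FOLLOW(S) ⊇ {$}; new: +{$}
  S→a B B: FOLLOW(B) ⊇ FOLLOW(S) ⊇ {$}; new: +{$}
  FOLLOW[S]={$}  FOLLOW[A]={$}  FOLLOW[B]={$,c}
iter 2: — fixpoint
  FOLLOW[S]={$}  FOLLOW[A]={$}  FOLLOW[B]={$,c}

FOLLOW(B) = ["$", "c"]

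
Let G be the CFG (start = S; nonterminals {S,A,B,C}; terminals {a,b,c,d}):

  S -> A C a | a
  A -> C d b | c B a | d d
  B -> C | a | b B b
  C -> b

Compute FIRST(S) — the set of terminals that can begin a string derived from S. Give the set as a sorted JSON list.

Compute FIRST by fixpoint:
iter 1:
  A via A→c B a: +{c}
  A via A→d d: +{d}
  B via B→a: +{a}
  B via B→b B b: +{b}
  C via C→b: +{b}
  S via S→A C a: +{c,d}
  S via S→a: +{a}
  S: {a,c,d}  A: {c,d}  B: {a,b}  C: {b}
iter 2:
  A via A→C d b: +{b}
  S via S→A C a: +{b}
  S: {a,b,c,d}  A: {b,c,d}  B: {a,b}  C: {b}
iter 3: (no change)
  S: {a,b,c,d}  A: {b,c,d}  B: {a,b}  C: {b}

FIRST(S) = ["a", "b", "c", "d"]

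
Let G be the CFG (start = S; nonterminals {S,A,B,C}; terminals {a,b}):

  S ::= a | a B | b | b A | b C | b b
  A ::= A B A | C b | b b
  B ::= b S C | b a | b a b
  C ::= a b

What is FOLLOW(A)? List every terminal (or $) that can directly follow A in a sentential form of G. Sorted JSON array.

FIRST sets, iterate to fixpoint:
pass 1:
  A via A→b b: +{b}
  B via B→b S C: +{b}
  C via C→a b: +{a}
  S via S→a: +{a}
  S via S→b: +{b}
  S: {a,b}  A: {b}  B: {b}  C: {a}
pass 2:
  A via A→C b: +{a}
  S: {a,b}  A: {a,b}  B: {b}  C: {a}
pass 3: (no change)
  S: {a,b}  A: {a,b}  B: {b}  C: {a}

FOLLOW iteration:
initialize: $ ∈ FOLLOW(S)
iter 1:
  A→A B A: FOLLOW(A) ⊇ FIRST(B) = {b}; new: +{b}
  A→A B A: FOLLOW(B) ⊇ FIRST(A) = {a,b}; new: +{a,b}
  A→C b: FOLLOW(C) ⊇ FIRST(b) = {b}; new: +{b}
  B→b S C: FOLLOW(S) ⊇ FIRST(C) = {a}; new: +{a}
  B→b S C: FOLLOW(C) ⊇ FOLLOW(B) ⊇ {a,b}; new: +{a}
  S→a B: FOLLOW(B) ⊇ FOLLOW(S) ⊇ {$,a}; new: +{$}
  S→b A: FOLLOW(A) ⊇ FOLLOW(S) ⊇ {$,a}; new: +{$,a}
  S→b C: FOLLOW(C) ⊇ FOLLOW(S) ⊇ {$,a}; new: +{$}
  FOLLOW(S)={$,a}  FOLLOW(A)={$,a,b}  FOLLOW(B)={$,a,b}  FOLLOW(C)={$,a,b}
iter 2: (stable)
  FOLLOW(S)={$,a}  FOLLOW(A)={$,a,b}  FOLLOW(B)={$,a,b}  FOLLOW(C)={$,a,b}

FOLLOW(A) = ["$", "a", "b"]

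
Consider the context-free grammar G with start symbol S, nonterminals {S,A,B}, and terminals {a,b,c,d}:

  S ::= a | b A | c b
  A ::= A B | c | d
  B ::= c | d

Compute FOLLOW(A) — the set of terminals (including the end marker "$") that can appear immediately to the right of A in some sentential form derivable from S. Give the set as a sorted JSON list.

FIRST sets, iterate to fixpoint:
[1]
  A via A→c: +{c}
  A via A→d: +{d}
  B via B→c: +{c}
  B via B→d: +{d}
  S via S→a: +{a}
  S via S→b A: +{b}
  S via S→c b: +{c}
  FIRST(S)={a,b,c}  FIRST(A)={c,d}  FIRST(B)={c,d}
[2] — fixpoint
  FIRST(S)={a,b,c}  FIRST(A)={c,d}  FIRST(B)={c,d}

FOLLOW sets:
FOLLOW(S) := {$}
pass 1:
  A→A B: FOLLOW(A) ⊇ FIRST(B) = {c,d}; new: +{c,d}
  A→A B: FOLLOW(B) ⊇ FOLLOW(A) ⊇ {c,d}; new: +{c,d}
  S→b A: FOLLOW(A) ⊇ FOLLOW(S) ⊇ {$}; new: +{$}
  S: {$}  A: {$,c,d}  B: {c,d}
pass 2:
  A→A B: FOLLOW(B) ⊇ FOLLOW(A) ⊇ {$,c,d}; new: +{$}
  S: {$}  A: {$,c,d}  B: {$,c,d}
pass 3: (no change)
  S: {$}  A: {$,c,d}  B: {$,c,d}

FOLLOW(A) = ["$", "c", "d"]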